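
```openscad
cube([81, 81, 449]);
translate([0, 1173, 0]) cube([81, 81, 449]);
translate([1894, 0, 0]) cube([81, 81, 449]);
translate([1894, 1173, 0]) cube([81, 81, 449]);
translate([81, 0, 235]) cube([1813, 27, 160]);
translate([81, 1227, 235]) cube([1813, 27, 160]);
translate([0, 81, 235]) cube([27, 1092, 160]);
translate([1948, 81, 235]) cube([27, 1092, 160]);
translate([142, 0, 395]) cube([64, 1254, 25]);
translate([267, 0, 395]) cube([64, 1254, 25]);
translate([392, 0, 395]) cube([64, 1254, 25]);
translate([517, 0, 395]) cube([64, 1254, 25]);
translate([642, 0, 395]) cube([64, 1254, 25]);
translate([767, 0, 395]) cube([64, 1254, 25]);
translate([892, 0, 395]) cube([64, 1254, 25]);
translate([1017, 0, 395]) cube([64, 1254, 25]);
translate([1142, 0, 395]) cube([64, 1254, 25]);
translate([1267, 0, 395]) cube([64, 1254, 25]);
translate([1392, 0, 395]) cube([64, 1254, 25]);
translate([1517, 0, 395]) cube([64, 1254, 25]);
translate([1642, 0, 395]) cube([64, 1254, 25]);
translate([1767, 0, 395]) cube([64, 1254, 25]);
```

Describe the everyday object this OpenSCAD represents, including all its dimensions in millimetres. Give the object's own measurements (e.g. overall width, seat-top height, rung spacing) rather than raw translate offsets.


A bed frame 1975 mm long (x) by 1254 mm wide (y). Four 81×81 mm corner posts, 449 mm tall, at the corners of the footprint. Four rails of 27 mm thickness and 160 mm height run between adjacent posts with their undersides at z = 235 mm, their outer faces flush with the outside of the frame (the two x-running rails run between the posts' inner faces; the two y-running rails run between the posts' inner faces). 14 slats, each 64 mm wide (x) and 25 mm thick, lie across the top of the two x-running rails, running the full 1254 mm width of the frame in y; along x they sit between the end posts with a 61 mm gap after the −x posts and between neighbouring slats, leaving 63 mm before the +x posts.


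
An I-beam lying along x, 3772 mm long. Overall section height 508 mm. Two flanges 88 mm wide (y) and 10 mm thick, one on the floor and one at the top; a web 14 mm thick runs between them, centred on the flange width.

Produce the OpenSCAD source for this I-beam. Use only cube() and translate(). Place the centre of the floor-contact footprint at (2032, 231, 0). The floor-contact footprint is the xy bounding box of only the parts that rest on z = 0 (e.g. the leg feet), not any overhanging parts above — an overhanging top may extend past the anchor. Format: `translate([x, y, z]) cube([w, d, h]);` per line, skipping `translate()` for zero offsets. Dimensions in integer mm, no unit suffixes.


translate([146, 187, 0]) cube([3772, 88, 10]);
translate([146, 224, 10]) cube([3772, 14, 488]);
translate([146, 187, 498]) cube([3772, 88, 10]);


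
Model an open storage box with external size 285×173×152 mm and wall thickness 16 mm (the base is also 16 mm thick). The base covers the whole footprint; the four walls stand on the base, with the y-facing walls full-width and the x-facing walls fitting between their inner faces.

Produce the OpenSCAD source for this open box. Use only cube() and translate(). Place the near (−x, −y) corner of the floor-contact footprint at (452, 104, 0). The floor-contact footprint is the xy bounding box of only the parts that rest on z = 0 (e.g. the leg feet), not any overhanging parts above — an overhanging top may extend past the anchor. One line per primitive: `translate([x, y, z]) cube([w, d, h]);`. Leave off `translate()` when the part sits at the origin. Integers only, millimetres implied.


translate([452, 104, 0]) cube([285, 173, 16]);
translate([452, 104, 16]) cube([285, 16, 136]);
translate([452, 261, 16]) cube([285, 16, 136]);
translate([452, 120, 16]) cube([16, 141, 136]);
translate([721, 120, 16]) cube([16, 141, 136]);


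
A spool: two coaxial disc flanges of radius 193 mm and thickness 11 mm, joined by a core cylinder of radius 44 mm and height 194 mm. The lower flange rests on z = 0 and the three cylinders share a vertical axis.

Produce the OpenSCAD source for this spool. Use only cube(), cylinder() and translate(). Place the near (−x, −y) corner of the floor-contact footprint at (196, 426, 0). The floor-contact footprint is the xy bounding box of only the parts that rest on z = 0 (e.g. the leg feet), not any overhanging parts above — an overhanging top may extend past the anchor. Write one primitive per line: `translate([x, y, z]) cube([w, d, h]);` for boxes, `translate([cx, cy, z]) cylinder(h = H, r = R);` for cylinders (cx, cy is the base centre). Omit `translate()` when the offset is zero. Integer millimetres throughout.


translate([389, 619, 0]) cylinder(h = 11, r = 193);
translate([389, 619, 11]) cylinder(h = 194, r = 44);
translate([389, 619, 205]) cylinder(h = 11, r = 193);


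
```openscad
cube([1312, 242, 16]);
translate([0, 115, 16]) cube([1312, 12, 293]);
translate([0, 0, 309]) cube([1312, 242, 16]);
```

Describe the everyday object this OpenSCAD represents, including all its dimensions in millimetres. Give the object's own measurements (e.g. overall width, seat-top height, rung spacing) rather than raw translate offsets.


An I-beam lying along x, 1312 mm long. Overall section height 325 mm. Two flanges 242 mm wide (y) and 16 mm thick, one on the floor and one at the top; a web 12 mm thick runs between them, centred on the flange width.


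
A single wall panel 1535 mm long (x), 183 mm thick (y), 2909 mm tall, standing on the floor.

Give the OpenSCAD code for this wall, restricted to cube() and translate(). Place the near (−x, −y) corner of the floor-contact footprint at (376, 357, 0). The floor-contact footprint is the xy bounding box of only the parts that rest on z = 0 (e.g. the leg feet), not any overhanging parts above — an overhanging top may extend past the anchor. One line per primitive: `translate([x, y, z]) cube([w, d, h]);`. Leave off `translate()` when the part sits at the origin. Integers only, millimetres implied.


translate([376, 357, 0]) cube([1535, 183, 2909]);


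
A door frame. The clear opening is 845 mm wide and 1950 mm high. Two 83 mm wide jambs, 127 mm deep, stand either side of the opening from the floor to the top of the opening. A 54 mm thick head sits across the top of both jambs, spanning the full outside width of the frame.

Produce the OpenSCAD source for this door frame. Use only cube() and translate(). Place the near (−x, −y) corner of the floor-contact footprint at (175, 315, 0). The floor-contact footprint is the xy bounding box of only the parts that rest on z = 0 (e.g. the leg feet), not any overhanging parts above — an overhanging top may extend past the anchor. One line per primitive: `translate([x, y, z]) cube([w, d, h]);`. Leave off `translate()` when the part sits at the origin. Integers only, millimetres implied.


translate([175, 315, 0]) cube([83, 127, 1950]);
translate([1103, 315, 0]) cube([83, 127, 1950]);
translate([175, 315, 1950]) cube([1011, 127, 54]);


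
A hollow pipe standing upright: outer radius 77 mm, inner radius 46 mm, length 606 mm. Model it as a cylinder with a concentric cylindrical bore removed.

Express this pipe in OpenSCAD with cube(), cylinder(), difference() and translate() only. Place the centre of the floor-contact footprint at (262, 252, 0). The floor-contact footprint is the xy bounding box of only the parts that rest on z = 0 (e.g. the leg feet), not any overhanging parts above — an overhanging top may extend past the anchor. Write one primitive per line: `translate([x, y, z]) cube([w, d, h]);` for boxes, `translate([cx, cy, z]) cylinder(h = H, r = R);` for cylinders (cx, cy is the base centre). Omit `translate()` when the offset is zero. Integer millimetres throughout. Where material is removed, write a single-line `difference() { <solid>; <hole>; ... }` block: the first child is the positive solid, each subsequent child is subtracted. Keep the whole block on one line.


difference() { translate([262, 252, 0]) cylinder(h = 606, r = 77); translate([262, 252, 0]) cylinder(h = 606, r = 46); }


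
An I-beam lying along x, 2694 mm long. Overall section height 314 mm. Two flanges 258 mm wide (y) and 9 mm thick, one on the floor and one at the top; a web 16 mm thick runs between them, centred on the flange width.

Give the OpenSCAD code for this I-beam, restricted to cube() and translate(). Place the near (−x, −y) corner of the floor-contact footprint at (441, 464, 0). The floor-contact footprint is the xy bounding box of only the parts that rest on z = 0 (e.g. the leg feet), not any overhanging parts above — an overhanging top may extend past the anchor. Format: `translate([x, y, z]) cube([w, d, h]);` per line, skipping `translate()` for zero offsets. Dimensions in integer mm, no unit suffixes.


translate([441, 464, 0]) cube([2694, 258, 9]);
translate([441, 585, 9]) cube([2694, 16, 296]);
translate([441, 464, 305]) cube([2694, 258, 9]);


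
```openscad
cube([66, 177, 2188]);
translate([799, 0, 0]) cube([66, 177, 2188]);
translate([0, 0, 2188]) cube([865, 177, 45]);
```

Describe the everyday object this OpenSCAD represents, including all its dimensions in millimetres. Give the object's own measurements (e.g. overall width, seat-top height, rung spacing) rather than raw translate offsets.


A door frame. The clear opening is 733 mm wide and 2188 mm high. Two 66 mm wide jambs, 177 mm deep, stand either side of the opening from the floor to the top of the opening. A 45 mm thick head sits across the top of both jambs, spanning the full outside width of the frame.


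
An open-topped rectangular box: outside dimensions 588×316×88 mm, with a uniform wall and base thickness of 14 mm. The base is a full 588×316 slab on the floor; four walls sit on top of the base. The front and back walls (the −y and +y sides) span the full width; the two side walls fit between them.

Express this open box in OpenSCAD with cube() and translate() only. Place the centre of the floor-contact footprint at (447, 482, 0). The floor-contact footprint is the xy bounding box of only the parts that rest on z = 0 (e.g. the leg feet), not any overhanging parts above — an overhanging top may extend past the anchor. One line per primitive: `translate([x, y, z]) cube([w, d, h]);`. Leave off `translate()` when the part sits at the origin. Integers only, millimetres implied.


translate([153, 324, 0]) cube([588, 316, 14]);
translate([153, 324, 14]) cube([588, 14, 74]);
translate([153, 626, 14]) cube([588, 14, 74]);
translate([153, 338, 14]) cube([14, 288, 74]);
translate([727, 338, 14]) cube([14, 288, 74]);


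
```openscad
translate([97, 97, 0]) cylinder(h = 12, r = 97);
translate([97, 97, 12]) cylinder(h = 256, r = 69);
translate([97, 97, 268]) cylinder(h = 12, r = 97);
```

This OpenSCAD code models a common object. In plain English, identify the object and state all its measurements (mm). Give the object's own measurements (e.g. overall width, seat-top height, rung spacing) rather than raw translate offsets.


A spool: two coaxial disc flanges of radius 97 mm and thickness 12 mm, joined by a core cylinder of radius 69 mm and height 256 mm. The lower flange rests on z = 0 and the three cylinders share a vertical axis.


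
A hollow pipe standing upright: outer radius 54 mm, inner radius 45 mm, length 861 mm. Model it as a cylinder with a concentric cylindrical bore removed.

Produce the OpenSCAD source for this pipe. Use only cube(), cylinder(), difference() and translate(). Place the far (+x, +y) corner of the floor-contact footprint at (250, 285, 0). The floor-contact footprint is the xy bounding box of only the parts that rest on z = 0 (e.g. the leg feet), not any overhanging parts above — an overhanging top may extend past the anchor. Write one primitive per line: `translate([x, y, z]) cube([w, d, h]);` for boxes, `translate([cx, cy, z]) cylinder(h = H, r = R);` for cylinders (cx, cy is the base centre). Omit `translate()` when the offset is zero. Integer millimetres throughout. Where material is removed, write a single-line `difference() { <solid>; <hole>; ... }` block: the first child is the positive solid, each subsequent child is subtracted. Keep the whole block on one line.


difference() { translate([196, 231, 0]) cylinder(h = 861, r = 54); translate([196, 231, 0]) cylinder(h = 861, r = 45); }


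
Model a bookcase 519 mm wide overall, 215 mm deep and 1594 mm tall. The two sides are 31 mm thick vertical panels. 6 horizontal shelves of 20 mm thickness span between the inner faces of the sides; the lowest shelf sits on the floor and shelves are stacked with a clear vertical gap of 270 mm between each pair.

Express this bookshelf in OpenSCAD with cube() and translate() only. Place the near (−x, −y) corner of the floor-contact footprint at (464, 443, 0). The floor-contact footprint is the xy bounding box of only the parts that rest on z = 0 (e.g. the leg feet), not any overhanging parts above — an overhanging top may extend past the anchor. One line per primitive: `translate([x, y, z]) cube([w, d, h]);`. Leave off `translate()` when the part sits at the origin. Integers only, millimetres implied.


translate([464, 443, 0]) cube([31, 215, 1594]);
translate([952, 443, 0]) cube([31, 215, 1594]);
translate([495, 443, 0]) cube([457, 215, 20]);
translate([495, 443, 290]) cube([457, 215, 20]);
translate([495, 443, 580]) cube([457, 215, 20]);
translate([495, 443, 870]) cube([457, 215, 20]);
translate([495, 443, 1160]) cube([457, 215, 20]);
translate([495, 443, 1450]) cube([457, 215, 20]);


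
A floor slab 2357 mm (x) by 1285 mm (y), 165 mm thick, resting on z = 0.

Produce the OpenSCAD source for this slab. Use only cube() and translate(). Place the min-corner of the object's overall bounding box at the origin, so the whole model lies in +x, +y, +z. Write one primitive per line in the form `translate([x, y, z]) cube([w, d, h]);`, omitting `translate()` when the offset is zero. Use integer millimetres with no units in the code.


cube([2357, 1285, 165]);


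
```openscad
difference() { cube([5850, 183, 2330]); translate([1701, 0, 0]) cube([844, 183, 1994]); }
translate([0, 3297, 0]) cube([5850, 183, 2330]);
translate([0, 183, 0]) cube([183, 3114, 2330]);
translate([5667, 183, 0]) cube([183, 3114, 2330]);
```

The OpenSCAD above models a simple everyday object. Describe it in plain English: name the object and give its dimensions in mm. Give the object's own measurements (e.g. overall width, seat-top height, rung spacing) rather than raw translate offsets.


A single room: four walls, each 2330 mm tall and 183 mm thick, enclosing an outside footprint 5850×3480 mm (x × y), no floor or roof. The front and back walls (−y and +y sides) run the full x-width; the side walls fit between their inner faces. A door opening 844 mm wide and 1994 mm tall is cut through the front wall from the floor up, its −x edge 1701 mm from the wall's −x end.


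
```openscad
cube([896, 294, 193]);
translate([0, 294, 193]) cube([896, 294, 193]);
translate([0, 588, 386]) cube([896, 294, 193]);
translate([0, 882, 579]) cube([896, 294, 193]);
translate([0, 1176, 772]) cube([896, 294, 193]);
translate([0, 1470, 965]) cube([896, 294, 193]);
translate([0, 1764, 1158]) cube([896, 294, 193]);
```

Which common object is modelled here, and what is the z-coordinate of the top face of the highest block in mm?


A staircase. The total rise is 1351 mm.

7 identical blocks, each offset up and back from the previous — a staircase. Each step is 193 mm tall and there are 7 of them, so the total rise is 7 × 193 = 1351 mm.


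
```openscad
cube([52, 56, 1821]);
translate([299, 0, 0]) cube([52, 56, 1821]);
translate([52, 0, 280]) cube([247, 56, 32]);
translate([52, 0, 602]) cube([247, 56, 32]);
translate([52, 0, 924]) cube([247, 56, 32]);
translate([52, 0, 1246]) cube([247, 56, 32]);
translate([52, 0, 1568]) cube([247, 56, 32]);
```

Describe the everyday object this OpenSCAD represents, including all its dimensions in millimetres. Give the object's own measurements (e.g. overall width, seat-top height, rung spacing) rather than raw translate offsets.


A straight ladder. Two 52×56 mm vertical rails, 1821 mm tall, stand 351 mm apart (outside-to-outside) with their front faces coplanar on the −y side. 5 rungs, each 56 mm deep and 32 mm tall, span between the inner faces of the rails, front faces flush with the rails. The lowest rung's underside is at z = 280 mm and rungs are spaced 322 mm apart (underside to underside).


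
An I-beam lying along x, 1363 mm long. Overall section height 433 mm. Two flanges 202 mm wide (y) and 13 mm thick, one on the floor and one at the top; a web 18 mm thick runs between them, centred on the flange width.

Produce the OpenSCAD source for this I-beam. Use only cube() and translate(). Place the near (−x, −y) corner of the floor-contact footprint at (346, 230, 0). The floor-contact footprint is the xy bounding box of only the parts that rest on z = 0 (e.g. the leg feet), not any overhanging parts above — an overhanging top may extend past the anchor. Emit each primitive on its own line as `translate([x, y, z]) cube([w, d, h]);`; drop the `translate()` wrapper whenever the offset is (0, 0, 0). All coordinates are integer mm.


translate([346, 230, 0]) cube([1363, 202, 13]);
translate([346, 322, 13]) cube([1363, 18, 407]);
translate([346, 230, 420]) cube([1363, 202, 13]);


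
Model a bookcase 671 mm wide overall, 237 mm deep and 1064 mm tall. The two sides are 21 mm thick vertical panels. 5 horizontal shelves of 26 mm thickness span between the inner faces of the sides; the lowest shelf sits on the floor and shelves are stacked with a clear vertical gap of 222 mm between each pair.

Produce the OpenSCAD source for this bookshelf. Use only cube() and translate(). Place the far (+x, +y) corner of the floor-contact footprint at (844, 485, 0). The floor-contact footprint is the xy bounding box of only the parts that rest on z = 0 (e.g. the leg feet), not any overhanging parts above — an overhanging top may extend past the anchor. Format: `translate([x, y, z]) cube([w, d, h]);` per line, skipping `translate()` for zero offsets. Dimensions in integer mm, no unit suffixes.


translate([173, 248, 0]) cube([21, 237, 1064]);
translate([823, 248, 0]) cube([21, 237, 1064]);
translate([194, 248, 0]) cube([629, 237, 26]);
translate([194, 248, 248]) cube([629, 237, 26]);
translate([194, 248, 496]) cube([629, 237, 26]);
translate([194, 248, 744]) cube([629, 237, 26]);
translate([194, 248, 992]) cube([629, 237, 26]);


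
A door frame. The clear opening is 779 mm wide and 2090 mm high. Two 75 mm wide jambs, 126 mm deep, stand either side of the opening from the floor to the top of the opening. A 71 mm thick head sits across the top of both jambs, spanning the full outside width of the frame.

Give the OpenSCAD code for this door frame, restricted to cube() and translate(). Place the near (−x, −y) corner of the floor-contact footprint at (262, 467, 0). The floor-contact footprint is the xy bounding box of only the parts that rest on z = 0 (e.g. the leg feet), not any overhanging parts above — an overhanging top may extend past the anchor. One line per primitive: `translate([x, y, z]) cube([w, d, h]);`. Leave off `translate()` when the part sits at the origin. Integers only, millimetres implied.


translate([262, 467, 0]) cube([75, 126, 2090]);
translate([1116, 467, 0]) cube([75, 126, 2090]);
translate([262, 467, 2090]) cube([929, 126, 71]);


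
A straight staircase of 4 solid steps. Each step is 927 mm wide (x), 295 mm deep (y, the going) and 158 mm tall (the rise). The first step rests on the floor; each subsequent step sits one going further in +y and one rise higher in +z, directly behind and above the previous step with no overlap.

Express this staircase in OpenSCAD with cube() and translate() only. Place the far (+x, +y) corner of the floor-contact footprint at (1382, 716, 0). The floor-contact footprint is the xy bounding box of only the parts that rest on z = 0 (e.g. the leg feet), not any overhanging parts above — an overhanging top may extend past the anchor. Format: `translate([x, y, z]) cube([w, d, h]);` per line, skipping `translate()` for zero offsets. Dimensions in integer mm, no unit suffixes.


translate([455, 421, 0]) cube([927, 295, 158]);
translate([455, 716, 158]) cube([927, 295, 158]);
translate([455, 1011, 316]) cube([927, 295, 158]);
translate([455, 1306, 474]) cube([927, 295, 158]);


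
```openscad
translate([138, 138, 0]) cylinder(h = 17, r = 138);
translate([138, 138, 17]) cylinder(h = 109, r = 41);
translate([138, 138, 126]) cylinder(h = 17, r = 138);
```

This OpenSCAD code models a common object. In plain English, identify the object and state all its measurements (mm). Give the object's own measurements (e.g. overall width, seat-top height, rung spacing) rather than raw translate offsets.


A spool: two coaxial disc flanges of radius 138 mm and thickness 17 mm, joined by a core cylinder of radius 41 mm and height 109 mm. The lower flange rests on z = 0 and the three cylinders share a vertical axis.


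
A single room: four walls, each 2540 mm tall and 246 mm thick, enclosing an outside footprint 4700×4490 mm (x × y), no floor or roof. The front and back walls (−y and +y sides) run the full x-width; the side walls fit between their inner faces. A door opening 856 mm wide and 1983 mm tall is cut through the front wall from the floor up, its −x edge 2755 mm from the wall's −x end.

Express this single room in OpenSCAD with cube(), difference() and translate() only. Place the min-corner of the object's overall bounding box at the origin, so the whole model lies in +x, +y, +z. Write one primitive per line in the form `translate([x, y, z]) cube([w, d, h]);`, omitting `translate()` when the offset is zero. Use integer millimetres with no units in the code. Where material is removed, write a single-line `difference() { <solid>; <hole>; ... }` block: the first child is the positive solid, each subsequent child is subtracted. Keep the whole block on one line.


difference() { cube([4700, 246, 2540]); translate([2755, 0, 0]) cube([856, 246, 1983]); }
translate([0, 4244, 0]) cube([4700, 246, 2540]);
translate([0, 246, 0]) cube([246, 3998, 2540]);
translate([4454, 246, 0]) cube([246, 3998, 2540]);


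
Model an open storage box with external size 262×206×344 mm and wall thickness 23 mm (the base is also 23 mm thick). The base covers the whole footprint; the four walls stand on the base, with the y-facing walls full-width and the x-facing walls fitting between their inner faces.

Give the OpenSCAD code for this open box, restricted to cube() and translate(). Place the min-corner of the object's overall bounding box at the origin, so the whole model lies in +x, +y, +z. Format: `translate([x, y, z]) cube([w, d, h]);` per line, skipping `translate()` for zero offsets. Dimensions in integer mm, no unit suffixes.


cube([262, 206, 23]);
translate([0, 0, 23]) cube([262, 23, 321]);
translate([0, 183, 23]) cube([262, 23, 321]);
translate([0, 23, 23]) cube([23, 160, 321]);
translate([239, 23, 23]) cube([23, 160, 321]);


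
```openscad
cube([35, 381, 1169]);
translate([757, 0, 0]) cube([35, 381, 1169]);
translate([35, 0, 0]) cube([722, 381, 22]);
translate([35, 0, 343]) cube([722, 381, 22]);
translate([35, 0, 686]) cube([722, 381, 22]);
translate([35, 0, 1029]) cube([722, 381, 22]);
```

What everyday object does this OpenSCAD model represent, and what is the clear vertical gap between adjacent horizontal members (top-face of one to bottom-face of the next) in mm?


A bookshelf. The clear shelf gap is 321 mm.

Two tall side panels with 4 horizontal boards between them — a bookshelf. The first two shelf undersides are at z = 0 and z = 343; with shelf thickness 22, the clear gap is 343 − 0 − 22 = 321 mm.


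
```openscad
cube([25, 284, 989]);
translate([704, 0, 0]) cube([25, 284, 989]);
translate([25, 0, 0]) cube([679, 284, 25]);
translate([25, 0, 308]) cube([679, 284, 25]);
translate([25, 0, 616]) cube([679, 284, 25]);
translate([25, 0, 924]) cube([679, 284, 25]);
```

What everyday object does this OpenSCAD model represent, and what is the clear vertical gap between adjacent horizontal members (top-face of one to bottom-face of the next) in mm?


A bookshelf. The clear shelf gap is 283 mm.

Two tall side panels with 4 horizontal boards between them — a bookshelf. The first two shelf undersides are at z = 0 and z = 308; with shelf thickness 25, the clear gap is 308 − 0 − 25 = 283 mm.


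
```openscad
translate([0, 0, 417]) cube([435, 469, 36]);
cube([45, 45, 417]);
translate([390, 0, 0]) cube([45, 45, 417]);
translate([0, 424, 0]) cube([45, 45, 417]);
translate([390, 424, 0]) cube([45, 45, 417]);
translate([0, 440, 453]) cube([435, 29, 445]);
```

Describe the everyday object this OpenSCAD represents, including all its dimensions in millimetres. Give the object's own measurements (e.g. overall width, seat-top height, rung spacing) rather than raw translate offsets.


A chair. The seat is a 435×469×36 mm slab with its top at z = 453 mm, on four 45×45 mm corner legs (flush with the seat edges, standing on z = 0). A flat backrest 29 mm thick, 445 mm tall, spans the full seat width and rises from the seat top along its +y edge, rear face flush with the rear of the seat.


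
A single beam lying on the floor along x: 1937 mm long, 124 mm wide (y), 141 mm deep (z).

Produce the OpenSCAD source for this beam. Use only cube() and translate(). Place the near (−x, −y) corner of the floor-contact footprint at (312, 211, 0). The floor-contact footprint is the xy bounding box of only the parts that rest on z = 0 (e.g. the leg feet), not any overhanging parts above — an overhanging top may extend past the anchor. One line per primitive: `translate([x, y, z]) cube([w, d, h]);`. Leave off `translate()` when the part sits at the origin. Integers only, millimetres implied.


translate([312, 211, 0]) cube([1937, 124, 141]);


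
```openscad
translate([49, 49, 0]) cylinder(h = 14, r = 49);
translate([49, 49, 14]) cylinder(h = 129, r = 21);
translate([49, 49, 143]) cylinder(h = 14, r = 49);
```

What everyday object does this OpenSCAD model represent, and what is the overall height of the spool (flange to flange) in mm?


A spool. The overall height is 157 mm.

Three coaxial cylinders, large–small–large — a spool. Two 14 mm flanges and a 129 mm core give 14 + 129 + 14 = 157 mm.


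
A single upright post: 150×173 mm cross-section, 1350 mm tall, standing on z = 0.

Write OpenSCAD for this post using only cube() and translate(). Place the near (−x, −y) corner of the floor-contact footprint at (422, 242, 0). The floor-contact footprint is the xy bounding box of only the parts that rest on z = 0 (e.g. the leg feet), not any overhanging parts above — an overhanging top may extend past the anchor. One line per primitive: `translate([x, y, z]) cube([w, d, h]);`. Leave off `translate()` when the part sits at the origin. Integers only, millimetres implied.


translate([422, 242, 0]) cube([150, 173, 1350]);


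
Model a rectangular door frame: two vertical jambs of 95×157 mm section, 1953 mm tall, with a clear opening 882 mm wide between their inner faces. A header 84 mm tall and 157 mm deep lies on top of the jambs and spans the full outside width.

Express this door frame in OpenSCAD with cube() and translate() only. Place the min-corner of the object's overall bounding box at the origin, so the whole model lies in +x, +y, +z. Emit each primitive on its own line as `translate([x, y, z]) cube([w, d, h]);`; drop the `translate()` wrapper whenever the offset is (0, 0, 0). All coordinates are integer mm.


cube([95, 157, 1953]);
translate([977, 0, 0]) cube([95, 157, 1953]);
translate([0, 0, 1953]) cube([1072, 157, 84]);


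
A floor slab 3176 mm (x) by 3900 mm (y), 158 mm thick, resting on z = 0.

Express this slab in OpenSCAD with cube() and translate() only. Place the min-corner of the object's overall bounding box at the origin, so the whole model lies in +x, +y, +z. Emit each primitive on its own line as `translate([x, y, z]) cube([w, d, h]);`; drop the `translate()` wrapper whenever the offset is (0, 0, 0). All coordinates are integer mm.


cube([3176, 3900, 158]);


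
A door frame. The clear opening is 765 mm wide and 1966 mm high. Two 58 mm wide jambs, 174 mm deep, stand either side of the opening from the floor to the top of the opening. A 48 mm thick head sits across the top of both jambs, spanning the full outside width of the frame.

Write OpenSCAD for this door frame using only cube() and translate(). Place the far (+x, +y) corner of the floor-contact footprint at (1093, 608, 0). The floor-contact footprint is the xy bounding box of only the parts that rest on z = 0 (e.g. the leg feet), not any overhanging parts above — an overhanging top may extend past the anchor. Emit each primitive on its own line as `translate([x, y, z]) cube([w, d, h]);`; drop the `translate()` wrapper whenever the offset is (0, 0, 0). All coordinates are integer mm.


translate([212, 434, 0]) cube([58, 174, 1966]);
translate([1035, 434, 0]) cube([58, 174, 1966]);
translate([212, 434, 1966]) cube([881, 174, 48]);


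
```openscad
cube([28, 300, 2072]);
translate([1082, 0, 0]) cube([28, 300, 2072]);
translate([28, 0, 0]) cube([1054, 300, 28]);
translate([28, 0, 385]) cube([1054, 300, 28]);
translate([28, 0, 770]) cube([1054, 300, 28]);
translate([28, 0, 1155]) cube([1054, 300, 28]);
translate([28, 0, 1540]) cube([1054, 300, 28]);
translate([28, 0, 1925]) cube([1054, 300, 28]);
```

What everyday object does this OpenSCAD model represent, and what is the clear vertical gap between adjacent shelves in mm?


A bookshelf. The clear shelf gap is 357 mm.

Two tall side panels with 6 horizontal boards between them — a bookshelf. The first two shelf undersides are at z = 0 and z = 385; with shelf thickness 28, the clear gap is 385 − 0 − 28 = 357 mm.


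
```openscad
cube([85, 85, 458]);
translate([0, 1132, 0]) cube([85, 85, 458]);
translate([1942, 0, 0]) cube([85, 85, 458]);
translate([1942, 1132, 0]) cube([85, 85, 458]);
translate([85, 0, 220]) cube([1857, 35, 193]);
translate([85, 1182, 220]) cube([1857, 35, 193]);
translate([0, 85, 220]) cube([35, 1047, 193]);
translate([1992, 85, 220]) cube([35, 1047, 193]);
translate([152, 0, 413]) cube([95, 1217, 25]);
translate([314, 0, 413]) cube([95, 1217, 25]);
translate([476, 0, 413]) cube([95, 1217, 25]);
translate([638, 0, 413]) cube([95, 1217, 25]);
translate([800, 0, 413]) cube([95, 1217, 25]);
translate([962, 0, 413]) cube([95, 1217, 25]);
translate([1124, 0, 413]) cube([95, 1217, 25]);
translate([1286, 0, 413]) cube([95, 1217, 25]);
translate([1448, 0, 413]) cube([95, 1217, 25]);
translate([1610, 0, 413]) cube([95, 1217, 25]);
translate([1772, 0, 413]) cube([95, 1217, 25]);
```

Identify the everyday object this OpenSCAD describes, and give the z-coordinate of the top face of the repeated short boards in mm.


A bed frame. The slat-top height is 438 mm.

Four posts, four rails, and a row of slats — a bed frame. Slats sit on the rails at z = 220 + 193 = 413; with slat thickness 25, the top is 438 mm.


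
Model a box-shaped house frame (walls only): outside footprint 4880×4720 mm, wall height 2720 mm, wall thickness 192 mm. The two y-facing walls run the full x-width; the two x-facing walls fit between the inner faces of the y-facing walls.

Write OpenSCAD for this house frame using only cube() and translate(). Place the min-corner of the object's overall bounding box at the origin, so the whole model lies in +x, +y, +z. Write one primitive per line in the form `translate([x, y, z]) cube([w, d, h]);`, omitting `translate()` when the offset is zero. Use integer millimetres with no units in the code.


cube([4880, 192, 2720]);
translate([0, 4528, 0]) cube([4880, 192, 2720]);
translate([0, 192, 0]) cube([192, 4336, 2720]);
translate([4688, 192, 0]) cube([192, 4336, 2720]);


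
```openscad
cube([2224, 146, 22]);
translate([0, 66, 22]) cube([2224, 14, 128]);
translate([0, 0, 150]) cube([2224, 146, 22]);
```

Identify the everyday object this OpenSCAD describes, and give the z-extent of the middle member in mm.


An I-beam. The web height is 128 mm.

Two wide flanges with a thin centred web — an I-beam. Overall 172 mm minus two 22 mm flanges gives a web of 172 − 2·22 = 128 mm.


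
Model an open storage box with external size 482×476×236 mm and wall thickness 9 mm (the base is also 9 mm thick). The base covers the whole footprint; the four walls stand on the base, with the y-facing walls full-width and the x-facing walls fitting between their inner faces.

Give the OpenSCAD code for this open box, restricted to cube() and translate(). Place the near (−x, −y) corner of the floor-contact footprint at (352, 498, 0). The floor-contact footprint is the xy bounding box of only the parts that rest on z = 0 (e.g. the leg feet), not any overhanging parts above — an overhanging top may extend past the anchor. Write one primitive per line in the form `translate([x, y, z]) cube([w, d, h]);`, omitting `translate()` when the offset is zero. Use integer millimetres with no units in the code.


translate([352, 498, 0]) cube([482, 476, 9]);
translate([352, 498, 9]) cube([482, 9, 227]);
translate([352, 965, 9]) cube([482, 9, 227]);
translate([352, 507, 9]) cube([9, 458, 227]);
translate([825, 507, 9]) cube([9, 458, 227]);


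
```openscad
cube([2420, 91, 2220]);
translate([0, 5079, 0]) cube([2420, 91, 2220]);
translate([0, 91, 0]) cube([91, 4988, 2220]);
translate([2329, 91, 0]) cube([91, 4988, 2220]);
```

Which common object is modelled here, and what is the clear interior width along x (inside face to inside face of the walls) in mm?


A house (or room) frame. The interior width is 2238 mm.

Four 2220 mm walls enclosing a rectangle with no floor or roof — a room or house frame. Outside width is 2420 mm and wall thickness is 91 mm, so the interior width is 2420 − 2 × 91 = 2238 mm.


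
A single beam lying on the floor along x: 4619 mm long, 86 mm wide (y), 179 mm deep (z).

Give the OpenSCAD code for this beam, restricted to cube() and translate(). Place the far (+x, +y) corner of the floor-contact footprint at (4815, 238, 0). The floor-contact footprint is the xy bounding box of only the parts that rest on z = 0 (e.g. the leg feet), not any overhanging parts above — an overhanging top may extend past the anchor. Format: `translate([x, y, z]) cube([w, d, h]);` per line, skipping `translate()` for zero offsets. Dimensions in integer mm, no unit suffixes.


translate([196, 152, 0]) cube([4619, 86, 179]);


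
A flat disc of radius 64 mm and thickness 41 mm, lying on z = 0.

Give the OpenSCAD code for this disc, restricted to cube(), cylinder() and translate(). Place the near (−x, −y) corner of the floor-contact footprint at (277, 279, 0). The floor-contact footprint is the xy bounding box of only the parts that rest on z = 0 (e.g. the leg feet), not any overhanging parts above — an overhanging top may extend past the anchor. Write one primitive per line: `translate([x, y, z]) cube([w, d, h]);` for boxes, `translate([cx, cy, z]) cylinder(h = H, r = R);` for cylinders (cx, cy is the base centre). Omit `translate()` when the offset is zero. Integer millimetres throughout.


translate([341, 343, 0]) cylinder(h = 41, r = 64);


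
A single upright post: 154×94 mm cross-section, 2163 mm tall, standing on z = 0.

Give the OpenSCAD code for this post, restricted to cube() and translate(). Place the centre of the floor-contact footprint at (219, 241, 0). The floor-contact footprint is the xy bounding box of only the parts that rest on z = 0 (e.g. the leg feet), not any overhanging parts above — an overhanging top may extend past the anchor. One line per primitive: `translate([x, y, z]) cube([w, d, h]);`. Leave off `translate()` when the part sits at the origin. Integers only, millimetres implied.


translate([142, 194, 0]) cube([154, 94, 2163]);


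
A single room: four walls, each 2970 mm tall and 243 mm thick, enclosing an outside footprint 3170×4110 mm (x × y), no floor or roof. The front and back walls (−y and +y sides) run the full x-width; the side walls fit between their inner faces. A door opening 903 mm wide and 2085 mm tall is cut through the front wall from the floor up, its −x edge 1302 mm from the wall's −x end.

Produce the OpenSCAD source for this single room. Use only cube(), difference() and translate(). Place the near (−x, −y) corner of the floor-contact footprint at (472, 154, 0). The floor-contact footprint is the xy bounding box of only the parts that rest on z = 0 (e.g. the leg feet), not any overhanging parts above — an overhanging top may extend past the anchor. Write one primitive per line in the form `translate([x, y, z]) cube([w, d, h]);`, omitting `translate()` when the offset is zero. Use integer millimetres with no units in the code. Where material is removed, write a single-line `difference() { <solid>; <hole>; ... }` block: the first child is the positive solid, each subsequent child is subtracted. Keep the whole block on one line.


difference() { translate([472, 154, 0]) cube([3170, 243, 2970]); translate([1774, 154, 0]) cube([903, 243, 2085]); }
translate([472, 4021, 0]) cube([3170, 243, 2970]);
translate([472, 397, 0]) cube([243, 3624, 2970]);
translate([3399, 397, 0]) cube([243, 3624, 2970]);


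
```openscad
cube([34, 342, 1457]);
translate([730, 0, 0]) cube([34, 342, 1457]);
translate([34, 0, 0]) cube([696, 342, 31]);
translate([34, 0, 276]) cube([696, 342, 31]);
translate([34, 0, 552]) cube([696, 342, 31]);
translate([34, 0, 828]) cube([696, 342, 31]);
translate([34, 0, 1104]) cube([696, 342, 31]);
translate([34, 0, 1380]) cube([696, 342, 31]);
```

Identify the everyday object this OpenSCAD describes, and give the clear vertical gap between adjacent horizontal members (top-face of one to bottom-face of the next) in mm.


A bookshelf. The clear shelf gap is 245 mm.

Two tall side panels with 6 horizontal boards between them — a bookshelf. The first two shelf undersides are at z = 0 and z = 276; with shelf thickness 31, the clear gap is 276 − 0 − 31 = 245 mm.


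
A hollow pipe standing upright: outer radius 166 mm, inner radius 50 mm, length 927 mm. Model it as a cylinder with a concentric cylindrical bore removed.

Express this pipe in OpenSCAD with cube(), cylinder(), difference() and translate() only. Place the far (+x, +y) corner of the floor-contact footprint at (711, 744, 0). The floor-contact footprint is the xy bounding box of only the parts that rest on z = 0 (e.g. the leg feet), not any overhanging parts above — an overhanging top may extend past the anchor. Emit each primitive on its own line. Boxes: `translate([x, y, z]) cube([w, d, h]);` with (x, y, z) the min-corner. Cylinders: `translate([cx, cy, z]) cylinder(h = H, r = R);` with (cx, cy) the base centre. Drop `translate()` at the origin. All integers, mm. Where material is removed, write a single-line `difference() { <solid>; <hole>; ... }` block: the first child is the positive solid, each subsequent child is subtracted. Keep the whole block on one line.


difference() { translate([545, 578, 0]) cylinder(h = 927, r = 166); translate([545, 578, 0]) cylinder(h = 927, r = 50); }


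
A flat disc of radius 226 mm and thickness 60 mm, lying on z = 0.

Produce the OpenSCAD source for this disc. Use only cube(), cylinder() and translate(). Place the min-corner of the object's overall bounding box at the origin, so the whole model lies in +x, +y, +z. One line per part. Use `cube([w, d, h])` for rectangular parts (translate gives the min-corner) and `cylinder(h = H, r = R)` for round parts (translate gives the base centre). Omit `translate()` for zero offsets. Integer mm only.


translate([226, 226, 0]) cylinder(h = 60, r = 226);


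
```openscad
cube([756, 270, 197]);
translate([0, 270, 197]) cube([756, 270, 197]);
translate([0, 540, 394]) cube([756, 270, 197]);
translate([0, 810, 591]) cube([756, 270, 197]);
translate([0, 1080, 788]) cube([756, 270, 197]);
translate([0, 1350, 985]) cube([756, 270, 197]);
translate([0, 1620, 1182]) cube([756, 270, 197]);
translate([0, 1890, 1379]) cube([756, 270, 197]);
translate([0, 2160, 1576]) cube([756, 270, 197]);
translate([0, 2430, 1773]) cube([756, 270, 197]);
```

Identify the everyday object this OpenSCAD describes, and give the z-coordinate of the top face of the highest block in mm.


A staircase. The total rise is 1970 mm.

10 identical blocks, each offset up and back from the previous — a staircase. Each step is 197 mm tall and there are 10 of them, so the total rise is 10 × 197 = 1970 mm.
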